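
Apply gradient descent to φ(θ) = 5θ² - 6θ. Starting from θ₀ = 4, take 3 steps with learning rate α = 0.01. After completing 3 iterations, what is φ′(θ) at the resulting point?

φ′(θ) = 10θ - 6
Step 1: φ′(4) = 34; θ₁ = 4 − 0.01·34 = 3.66
Step 2: φ′(3.66) = 30.6; θ₂ = 3.66 − 0.01·30.6 = 3.354
Step 3: φ′(3.354) = 27.54; θ₃ = 3.354 − 0.01·27.54 = 3.0786
φ′(θ) at (3.0786) = 24.786

24.786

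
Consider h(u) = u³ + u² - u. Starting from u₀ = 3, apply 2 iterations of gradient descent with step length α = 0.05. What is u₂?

h′(u) = 3u² + 2u - 1
Step 1: h′(3) = 32; u₁ = 3 − 0.05·32 = 1.4
Step 2: h′(1.4) = 7.68; u₂ = 1.4 − 0.05·7.68 = 1.016

1.016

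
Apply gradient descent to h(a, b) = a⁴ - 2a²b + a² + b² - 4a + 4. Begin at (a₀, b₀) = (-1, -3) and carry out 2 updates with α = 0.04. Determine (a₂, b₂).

(0.10133248, -2.464448)

∇h = (4a³ - 4ab + 2a - 4, -2a² + 2b)
(a₁, b₁) = (-1, -3) − 0.04·(-22, -8) = (-0.12, -2.68)
(a₂, b₂) = (-0.12, -2.68) − 0.04·(-5.533312, -5.3888) = (0.10133248, -2.464448)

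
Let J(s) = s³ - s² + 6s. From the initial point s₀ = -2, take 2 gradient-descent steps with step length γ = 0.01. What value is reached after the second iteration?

J′(s) = 3s² - 2s + 6
s₁ = -2 − 0.01·22 = -2.22
s₂ = -2.22 − 0.01·25.2252 = -2.472252

-2.472252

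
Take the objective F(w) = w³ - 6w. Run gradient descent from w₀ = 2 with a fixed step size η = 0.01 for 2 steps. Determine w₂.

1.887092

F′(w) = 3w² - 6
Step 1: F′(2) = 6; w₁ = 2 − 0.01·6 = 1.94
Step 2: F′(1.94) = 5.2908; w₂ = 1.94 − 0.01·5.2908 = 1.887092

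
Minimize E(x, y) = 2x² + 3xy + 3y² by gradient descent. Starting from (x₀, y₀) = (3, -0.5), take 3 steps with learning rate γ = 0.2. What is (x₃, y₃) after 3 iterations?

(0.36, -0.68)

∇E = (4x + 3y, 3x + 6y)
(x₁, y₁) = (3, -0.5) − 0.2·(10.5, 6) = (0.9, -1.7)
(x₂, y₂) = (0.9, -1.7) − 0.2·(-1.5, -7.5) = (1.2, -0.2)
(x₃, y₃) = (1.2, -0.2) − 0.2·(4.2, 2.4) = (0.36, -0.68)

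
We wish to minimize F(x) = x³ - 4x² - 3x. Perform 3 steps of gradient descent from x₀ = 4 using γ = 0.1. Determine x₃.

F′(x) = 3x² - 8x - 3
Step 1: F′(4) = 13; x₁ = 4 − 0.1·13 = 2.7
Step 2: F′(2.7) = -2.73; x₂ = 2.7 − 0.1·(-2.73) = 2.973
Step 3: F′(2.973) = -0.267813; x₃ = 2.973 − 0.1·(-0.267813) = 2.9997813

2.9997813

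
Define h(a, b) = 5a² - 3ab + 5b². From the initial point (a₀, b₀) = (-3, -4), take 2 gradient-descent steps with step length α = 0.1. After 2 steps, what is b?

-0.36

∇h = (10a - 3b, -3a + 10b)
Step 1: at (-3, -4), ∇h = (-18, -31) → (-3, -4) − 0.1·(-18, -31) = (-1.2, -0.9)
Step 2: at (-1.2, -0.9), ∇h = (-9.3, -5.4) → (-1.2, -0.9) − 0.1·(-9.3, -5.4) = (-0.27, -0.36)
b = -0.36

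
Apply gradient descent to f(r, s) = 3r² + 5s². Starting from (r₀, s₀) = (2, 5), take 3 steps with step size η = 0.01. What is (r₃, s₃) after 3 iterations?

∇f = (6r, 10s)
Step 1: at (2, 5), ∇f = (12, 50) → (2, 5) − 0.01·(12, 50) = (1.88, 4.5)
Step 2: at (1.88, 4.5), ∇f = (11.28, 45) → (1.88, 4.5) − 0.01·(11.28, 45) = (1.7672, 4.05)
Step 3: at (1.7672, 4.05), ∇f = (10.6032, 40.5) → (1.7672, 4.05) − 0.01·(10.6032, 40.5) = (1.661168, 3.645)

(1.661168, 3.645)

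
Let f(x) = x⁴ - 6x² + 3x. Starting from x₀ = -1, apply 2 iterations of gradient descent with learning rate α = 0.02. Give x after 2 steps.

-1.42753216

f′(x) = 4x³ - 12x + 3
x₁ = -1 − 0.02·11 = -1.22
x₂ = -1.22 − 0.02·10.376608 = -1.42753216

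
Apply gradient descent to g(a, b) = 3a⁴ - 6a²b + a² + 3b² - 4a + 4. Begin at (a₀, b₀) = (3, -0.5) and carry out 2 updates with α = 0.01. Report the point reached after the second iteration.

(-0.38467392, 0.077416)

∇g = (12a³ - 12ab + 2a - 4, -6a² + 6b)
Step 1: at (3, -0.5), ∇g = (344, -57) → (3, -0.5) − 0.01·(344, -57) = (-0.44, 0.07)
Step 2: at (-0.44, 0.07), ∇g = (-5.532608, -0.7416) → (-0.44, 0.07) − 0.01·(-5.532608, -0.7416) = (-0.38467392, 0.077416)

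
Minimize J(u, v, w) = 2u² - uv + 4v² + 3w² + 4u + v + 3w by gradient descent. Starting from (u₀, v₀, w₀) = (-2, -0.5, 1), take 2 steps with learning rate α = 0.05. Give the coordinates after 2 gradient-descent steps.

(-1.6825, -0.41125, 0.235)

∇J = (4u - v + 4, -u + 8v + 1, 6w + 3)
(u₁, v₁, w₁) = (-2, -0.5, 1) − 0.05·(-3.5, -1, 9) = (-1.825, -0.45, 0.55)
(u₂, v₂, w₂) = (-1.825, -0.45, 0.55) − 0.05·(-2.85, -0.775, 6.3) = (-1.6825, -0.41125, 0.235)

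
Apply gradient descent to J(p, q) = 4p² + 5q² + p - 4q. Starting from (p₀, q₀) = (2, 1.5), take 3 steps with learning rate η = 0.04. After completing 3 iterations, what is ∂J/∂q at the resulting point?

2.376

∇J = (8p + 1, 10q - 4)
Step 1: at (2, 1.5), ∇J = (17, 11) → (2, 1.5) − 0.04·(17, 11) = (1.32, 1.06)
Step 2: at (1.32, 1.06), ∇J = (11.56, 6.6) → (1.32, 1.06) − 0.04·(11.56, 6.6) = (0.8576, 0.796)
Step 3: at (0.8576, 0.796), ∇J = (7.8608, 3.96) → (0.8576, 0.796) − 0.04·(7.8608, 3.96) = (0.543168, 0.6376)
∂J/∂q at (0.543168, 0.6376) = 2.376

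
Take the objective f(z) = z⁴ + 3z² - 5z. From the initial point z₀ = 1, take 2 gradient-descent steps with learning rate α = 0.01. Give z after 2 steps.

0.908705

f′(z) = 4z³ + 6z - 5
z₁ = 1 − 0.01·5 = 0.95
z₂ = 0.95 − 0.01·4.1295 = 0.908705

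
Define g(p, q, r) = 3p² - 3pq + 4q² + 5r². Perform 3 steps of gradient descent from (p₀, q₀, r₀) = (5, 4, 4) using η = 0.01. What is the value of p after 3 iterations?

∇g = (6p - 3q, -3p + 8q, 10r)
Step 1: at (5, 4, 4), ∇g = (18, 17, 40) → (5, 4, 4) − 0.01·(18, 17, 40) = (4.82, 3.83, 3.6)
Step 2: at (4.82, 3.83, 3.6), ∇g = (17.43, 16.18, 36) → (4.82, 3.83, 3.6) − 0.01·(17.43, 16.18, 36) = (4.6457, 3.6682, 3.24)
Step 3: at (4.6457, 3.6682, 3.24), ∇g = (16.8696, 15.4085, 32.4) → (4.6457, 3.6682, 3.24) − 0.01·(16.8696, 15.4085, 32.4) = (4.477004, 3.514115, 2.916)
p = 4.477004

4.477004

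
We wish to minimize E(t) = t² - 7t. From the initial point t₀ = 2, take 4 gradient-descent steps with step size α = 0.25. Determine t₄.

3.40625

E′(t) = 2t - 7
t₁ = 2 − 0.25·(-3) = 2.75
t₂ = 2.75 − 0.25·(-1.5) = 3.125
t₃ = 3.125 − 0.25·(-0.75) = 3.3125
t₄ = 3.3125 − 0.25·(-0.375) = 3.40625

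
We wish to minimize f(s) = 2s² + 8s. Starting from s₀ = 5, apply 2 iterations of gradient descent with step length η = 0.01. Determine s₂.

4.4512

f′(s) = 4s + 8
s₁ = 5 − 0.01·28 = 4.72
s₂ = 4.72 − 0.01·26.88 = 4.4512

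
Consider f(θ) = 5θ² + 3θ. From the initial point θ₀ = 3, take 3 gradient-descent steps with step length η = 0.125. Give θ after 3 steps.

-0.3515625

f′(θ) = 10θ + 3
Step 1: f′(3) = 33; θ₁ = 3 − 0.125·33 = -1.125
Step 2: f′(-1.125) = -8.25; θ₂ = -1.125 − 0.125·(-8.25) = -0.09375
Step 3: f′(-0.09375) = 2.0625; θ₃ = -0.09375 − 0.125·2.0625 = -0.3515625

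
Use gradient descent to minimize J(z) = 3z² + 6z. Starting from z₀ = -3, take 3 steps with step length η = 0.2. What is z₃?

-0.984

J′(z) = 6z + 6
Step 1: J′(-3) = -12; z₁ = -3 − 0.2·(-12) = -0.6
Step 2: J′(-0.6) = 2.4; z₂ = -0.6 − 0.2·2.4 = -1.08
Step 3: J′(-1.08) = -0.48; z₃ = -1.08 − 0.2·(-0.48) = -0.984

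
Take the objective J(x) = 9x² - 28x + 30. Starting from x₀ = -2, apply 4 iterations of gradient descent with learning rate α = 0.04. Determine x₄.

J′(x) = 18x - 28
Step 1: J′(-2) = -64; x₁ = -2 − 0.04·(-64) = 0.56
Step 2: J′(0.56) = -17.92; x₂ = 0.56 − 0.04·(-17.92) = 1.2768
Step 3: J′(1.2768) = -5.0176; x₃ = 1.2768 − 0.04·(-5.0176) = 1.477504
Step 4: J′(1.477504) = -1.404928; x₄ = 1.477504 − 0.04·(-1.404928) = 1.53370112

1.53370112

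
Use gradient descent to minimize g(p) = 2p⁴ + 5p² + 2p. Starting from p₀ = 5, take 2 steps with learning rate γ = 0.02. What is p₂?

g′(p) = 8p³ + 10p + 2
p₁ = 5 − 0.02·1052 = -16.04
p₂ = -16.04 − 0.02·(-33172.774912) = 647.41549824

647.41549824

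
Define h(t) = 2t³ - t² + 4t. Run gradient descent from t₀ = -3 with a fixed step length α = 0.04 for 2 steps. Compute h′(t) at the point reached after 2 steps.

h′(t) = 6t² - 2t + 4
t₁ = -3 − 0.04·64 = -5.56
t₂ = -5.56 − 0.04·200.6016 = -13.584064
h′(t) at (-13.584064) = 1138.328896536576

1138.328896536576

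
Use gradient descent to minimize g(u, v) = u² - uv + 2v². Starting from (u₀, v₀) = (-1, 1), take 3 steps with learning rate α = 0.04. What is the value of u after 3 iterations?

-0.68992

∇g = (2u - v, -u + 4v)
(u₁, v₁) = (-1, 1) − 0.04·(-3, 5) = (-0.88, 0.8)
(u₂, v₂) = (-0.88, 0.8) − 0.04·(-2.56, 4.08) = (-0.7776, 0.6368)
(u₃, v₃) = (-0.7776, 0.6368) − 0.04·(-2.192, 3.3248) = (-0.68992, 0.503808)
u = -0.68992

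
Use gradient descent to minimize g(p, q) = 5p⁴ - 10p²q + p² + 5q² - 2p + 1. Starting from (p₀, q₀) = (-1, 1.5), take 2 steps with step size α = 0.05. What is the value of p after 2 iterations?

-0.498

∇g = (20p³ - 20pq + 2p - 2, -10p² + 10q)
Step 1: at (-1, 1.5), ∇g = (6, 5) → (-1, 1.5) − 0.05·(6, 5) = (-1.3, 1.25)
Step 2: at (-1.3, 1.25), ∇g = (-16.04, -4.4) → (-1.3, 1.25) − 0.05·(-16.04, -4.4) = (-0.498, 1.47)
p = -0.498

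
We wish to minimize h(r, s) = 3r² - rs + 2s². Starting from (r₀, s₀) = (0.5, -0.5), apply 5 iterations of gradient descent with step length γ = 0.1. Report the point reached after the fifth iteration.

∇h = (6r - s, -r + 4s)
Step 1: at (0.5, -0.5), ∇h = (3.5, -2.5) → (0.5, -0.5) − 0.1·(3.5, -2.5) = (0.15, -0.25)
Step 2: at (0.15, -0.25), ∇h = (1.15, -1.15) → (0.15, -0.25) − 0.1·(1.15, -1.15) = (0.035, -0.135)
Step 3: at (0.035, -0.135), ∇h = (0.345, -0.575) → (0.035, -0.135) − 0.1·(0.345, -0.575) = (0.0005, -0.0775)
Step 4: at (0.0005, -0.0775), ∇h = (0.0805, -0.3105) → (0.0005, -0.0775) − 0.1·(0.0805, -0.3105) = (-0.00755, -0.04645)
Step 5: at (-0.00755, -0.04645), ∇h = (0.00115, -0.17825) → (-0.00755, -0.04645) − 0.1·(0.00115, -0.17825) = (-0.007665, -0.028625)

(-0.007665, -0.028625)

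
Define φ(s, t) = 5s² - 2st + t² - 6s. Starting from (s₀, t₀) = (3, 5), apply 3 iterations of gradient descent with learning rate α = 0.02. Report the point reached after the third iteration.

∇φ = (10s - 2t - 6, -2s + 2t)
(s₁, t₁) = (3, 5) − 0.02·(14, 4) = (2.72, 4.92)
(s₂, t₂) = (2.72, 4.92) − 0.02·(11.36, 4.4) = (2.4928, 4.832)
(s₃, t₃) = (2.4928, 4.832) − 0.02·(9.264, 4.6784) = (2.30752, 4.738432)

(2.30752, 4.738432)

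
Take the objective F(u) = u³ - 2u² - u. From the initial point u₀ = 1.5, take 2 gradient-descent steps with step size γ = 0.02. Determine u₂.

1.5094985

F′(u) = 3u² - 4u - 1
Step 1: F′(1.5) = -0.25; u₁ = 1.5 − 0.02·(-0.25) = 1.505
Step 2: F′(1.505) = -0.224925; u₂ = 1.505 − 0.02·(-0.224925) = 1.5094985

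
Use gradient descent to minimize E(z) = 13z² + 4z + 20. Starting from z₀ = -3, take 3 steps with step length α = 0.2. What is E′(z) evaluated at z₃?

E′(z) = 26z + 4
Step 1: E′(-3) = -74; z₁ = -3 − 0.2·(-74) = 11.8
Step 2: E′(11.8) = 310.8; z₂ = 11.8 − 0.2·310.8 = -50.36
Step 3: E′(-50.36) = -1305.36; z₃ = -50.36 − 0.2·(-1305.36) = 210.712
E′(z) at (210.712) = 5482.512

5482.512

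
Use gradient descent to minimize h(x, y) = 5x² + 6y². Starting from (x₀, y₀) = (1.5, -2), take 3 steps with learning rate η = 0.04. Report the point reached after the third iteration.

(0.324, -0.281216)

∇h = (10x, 12y)
Step 1: at (1.5, -2), ∇h = (15, -24) → (1.5, -2) − 0.04·(15, -24) = (0.9, -1.04)
Step 2: at (0.9, -1.04), ∇h = (9, -12.48) → (0.9, -1.04) − 0.04·(9, -12.48) = (0.54, -0.5408)
Step 3: at (0.54, -0.5408), ∇h = (5.4, -6.4896) → (0.54, -0.5408) − 0.04·(5.4, -6.4896) = (0.324, -0.281216)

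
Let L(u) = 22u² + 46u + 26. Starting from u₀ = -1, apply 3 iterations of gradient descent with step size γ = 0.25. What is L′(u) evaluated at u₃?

-2000

L′(u) = 44u + 46
Step 1: L′(-1) = 2; u₁ = -1 − 0.25·2 = -1.5
Step 2: L′(-1.5) = -20; u₂ = -1.5 − 0.25·(-20) = 3.5
Step 3: L′(3.5) = 200; u₃ = 3.5 − 0.25·200 = -46.5
L′(u) at (-46.5) = -2000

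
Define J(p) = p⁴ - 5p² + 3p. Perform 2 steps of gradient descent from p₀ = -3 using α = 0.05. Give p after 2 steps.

J′(p) = 4p³ - 10p + 3
p₁ = -3 − 0.05·(-75) = 0.75
p₂ = 0.75 − 0.05·(-2.8125) = 0.890625

0.890625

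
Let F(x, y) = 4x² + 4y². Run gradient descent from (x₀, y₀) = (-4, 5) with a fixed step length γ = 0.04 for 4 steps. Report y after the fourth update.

1.0690688

∇F = (8x, 8y)
Step 1: at (-4, 5), ∇F = (-32, 40) → (-4, 5) − 0.04·(-32, 40) = (-2.72, 3.4)
Step 2: at (-2.72, 3.4), ∇F = (-21.76, 27.2) → (-2.72, 3.4) − 0.04·(-21.76, 27.2) = (-1.8496, 2.312)
Step 3: at (-1.8496, 2.312), ∇F = (-14.7968, 18.496) → (-1.8496, 2.312) − 0.04·(-14.7968, 18.496) = (-1.257728, 1.57216)
Step 4: at (-1.257728, 1.57216), ∇F = (-10.061824, 12.57728) → (-1.257728, 1.57216) − 0.04·(-10.061824, 12.57728) = (-0.85525504, 1.0690688)
y = 1.0690688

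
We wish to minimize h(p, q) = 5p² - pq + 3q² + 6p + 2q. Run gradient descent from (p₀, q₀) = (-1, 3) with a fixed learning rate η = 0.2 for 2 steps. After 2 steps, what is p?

-1.84

∇h = (10p - q + 6, -p + 6q + 2)
Step 1: at (-1, 3), ∇h = (-7, 21) → (-1, 3) − 0.2·(-7, 21) = (0.4, -1.2)
Step 2: at (0.4, -1.2), ∇h = (11.2, -5.6) → (0.4, -1.2) − 0.2·(11.2, -5.6) = (-1.84, -0.08)
p = -1.84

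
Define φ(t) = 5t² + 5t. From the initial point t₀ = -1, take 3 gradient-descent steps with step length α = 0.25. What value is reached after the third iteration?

φ′(t) = 10t + 5
t₁ = -1 − 0.25·(-5) = 0.25
t₂ = 0.25 − 0.25·7.5 = -1.625
t₃ = -1.625 − 0.25·(-11.25) = 1.1875

1.1875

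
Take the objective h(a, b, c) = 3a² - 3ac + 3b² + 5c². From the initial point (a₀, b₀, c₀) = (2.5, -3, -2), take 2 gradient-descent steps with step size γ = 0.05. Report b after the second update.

∇h = (6a - 3c, 6b, -3a + 10c)
Step 1: at (2.5, -3, -2), ∇h = (21, -18, -27.5) → (2.5, -3, -2) − 0.05·(21, -18, -27.5) = (1.45, -2.1, -0.625)
Step 2: at (1.45, -2.1, -0.625), ∇h = (10.575, -12.6, -10.6) → (1.45, -2.1, -0.625) − 0.05·(10.575, -12.6, -10.6) = (0.92125, -1.47, -0.095)
b = -1.47

-1.47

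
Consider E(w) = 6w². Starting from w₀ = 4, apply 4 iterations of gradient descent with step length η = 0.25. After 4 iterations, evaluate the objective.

24576

E′(w) = 12w
Step 1: E′(4) = 48; w₁ = 4 − 0.25·48 = -8
Step 2: E′(-8) = -96; w₂ = -8 − 0.25·(-96) = 16
Step 3: E′(16) = 192; w₃ = 16 − 0.25·192 = -32
Step 4: E′(-32) = -384; w₄ = -32 − 0.25·(-384) = 64
E(64) = 24576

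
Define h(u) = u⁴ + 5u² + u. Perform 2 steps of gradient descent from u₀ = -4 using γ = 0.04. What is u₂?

h′(u) = 4u³ + 10u + 1
u₁ = -4 − 0.04·(-295) = 7.8
u₂ = 7.8 − 0.04·1977.208 = -71.28832

-71.28832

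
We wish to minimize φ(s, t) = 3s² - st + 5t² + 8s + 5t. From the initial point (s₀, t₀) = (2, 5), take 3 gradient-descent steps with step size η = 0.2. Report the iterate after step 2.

∇φ = (6s - t + 8, -s + 10t + 5)
Step 1: at (2, 5), ∇φ = (15, 53) → (2, 5) − 0.2·(15, 53) = (-1, -5.6)
Step 2: at (-1, -5.6), ∇φ = (7.6, -50) → (-1, -5.6) − 0.2·(7.6, -50) = (-2.52, 4.4)

(-2.52, 4.4)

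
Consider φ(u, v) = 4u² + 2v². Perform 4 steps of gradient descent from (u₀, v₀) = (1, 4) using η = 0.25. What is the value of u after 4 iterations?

1

∇φ = (8u, 4v)
(u₁, v₁) = (1, 4) − 0.25·(8, 16) = (-1, 0)
(u₂, v₂) = (-1, 0) − 0.25·(-8, 0) = (1, 0)
(u₃, v₃) = (1, 0) − 0.25·(8, 0) = (-1, 0)
(u₄, v₄) = (-1, 0) − 0.25·(-8, 0) = (1, 0)
u = 1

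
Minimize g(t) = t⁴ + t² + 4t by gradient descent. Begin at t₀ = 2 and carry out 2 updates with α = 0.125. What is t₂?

10.75

g′(t) = 4t³ + 2t + 4
Step 1: g′(2) = 40; t₁ = 2 − 0.125·40 = -3
Step 2: g′(-3) = -110; t₂ = -3 − 0.125·(-110) = 10.75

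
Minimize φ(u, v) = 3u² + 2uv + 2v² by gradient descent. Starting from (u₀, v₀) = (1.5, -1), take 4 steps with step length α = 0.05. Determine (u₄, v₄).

∇φ = (6u + 2v, 2u + 4v)
(u₁, v₁) = (1.5, -1) − 0.05·(7, -1) = (1.15, -0.95)
(u₂, v₂) = (1.15, -0.95) − 0.05·(5, -1.5) = (0.9, -0.875)
(u₃, v₃) = (0.9, -0.875) − 0.05·(3.65, -1.7) = (0.7175, -0.79)
(u₄, v₄) = (0.7175, -0.79) − 0.05·(2.725, -1.725) = (0.58125, -0.70375)

(0.58125, -0.70375)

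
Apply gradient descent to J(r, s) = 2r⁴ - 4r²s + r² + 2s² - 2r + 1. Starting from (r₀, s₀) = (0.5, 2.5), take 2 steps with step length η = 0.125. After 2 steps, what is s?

∇J = (8r³ - 8rs + 2r - 2, -4r² + 4s)
(r₁, s₁) = (0.5, 2.5) − 0.125·(-10, 9) = (1.75, 1.375)
(r₂, s₂) = (1.75, 1.375) − 0.125·(25.125, -6.75) = (-1.390625, 2.21875)
s = 2.21875

2.21875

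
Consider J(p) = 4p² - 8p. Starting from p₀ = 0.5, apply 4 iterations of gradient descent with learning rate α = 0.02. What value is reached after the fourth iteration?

J′(p) = 8p - 8
p₁ = 0.5 − 0.02·(-4) = 0.58
p₂ = 0.58 − 0.02·(-3.36) = 0.6472
p₃ = 0.6472 − 0.02·(-2.8224) = 0.703648
p₄ = 0.703648 − 0.02·(-2.370816) = 0.75106432

0.75106432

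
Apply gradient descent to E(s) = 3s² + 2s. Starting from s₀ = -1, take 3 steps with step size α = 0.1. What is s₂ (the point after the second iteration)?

E′(s) = 6s + 2
s₁ = -1 − 0.1·(-4) = -0.6
s₂ = -0.6 − 0.1·(-1.6) = -0.44

-0.44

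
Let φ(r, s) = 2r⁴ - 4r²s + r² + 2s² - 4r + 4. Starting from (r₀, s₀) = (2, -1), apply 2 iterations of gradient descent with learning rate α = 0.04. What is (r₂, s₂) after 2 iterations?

∇φ = (8r³ - 8rs + 2r - 4, -4r² + 4s)
(r₁, s₁) = (2, -1) − 0.04·(80, -20) = (-1.2, -0.2)
(r₂, s₂) = (-1.2, -0.2) − 0.04·(-22.144, -6.56) = (-0.31424, 0.0624)

(-0.31424, 0.0624)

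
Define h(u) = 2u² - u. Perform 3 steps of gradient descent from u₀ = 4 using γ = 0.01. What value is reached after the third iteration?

3.56776

h′(u) = 4u - 1
Step 1: h′(4) = 15; u₁ = 4 − 0.01·15 = 3.85
Step 2: h′(3.85) = 14.4; u₂ = 3.85 − 0.01·14.4 = 3.706
Step 3: h′(3.706) = 13.824; u₃ = 3.706 − 0.01·13.824 = 3.56776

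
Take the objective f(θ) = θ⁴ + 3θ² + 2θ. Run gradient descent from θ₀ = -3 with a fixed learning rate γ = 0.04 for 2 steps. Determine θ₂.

f′(θ) = 4θ³ + 6θ + 2
Step 1: f′(-3) = -124; θ₁ = -3 − 0.04·(-124) = 1.96
Step 2: f′(1.96) = 43.878144; θ₂ = 1.96 − 0.04·43.878144 = 0.20487424

0.20487424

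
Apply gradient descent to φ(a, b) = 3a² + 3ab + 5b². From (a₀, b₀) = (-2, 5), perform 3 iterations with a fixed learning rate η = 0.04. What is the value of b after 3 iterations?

∇φ = (6a + 3b, 3a + 10b)
Step 1: at (-2, 5), ∇φ = (3, 44) → (-2, 5) − 0.04·(3, 44) = (-2.12, 3.24)
Step 2: at (-2.12, 3.24), ∇φ = (-3, 26.04) → (-2.12, 3.24) − 0.04·(-3, 26.04) = (-2, 2.1984)
Step 3: at (-2, 2.1984), ∇φ = (-5.4048, 15.984) → (-2, 2.1984) − 0.04·(-5.4048, 15.984) = (-1.783808, 1.55904)
b = 1.55904

1.55904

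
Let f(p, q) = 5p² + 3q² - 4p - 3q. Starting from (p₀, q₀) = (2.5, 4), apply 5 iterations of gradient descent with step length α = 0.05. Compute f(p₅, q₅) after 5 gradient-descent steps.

∇f = (10p - 4, 6q - 3)
Step 1: at (2.5, 4), ∇f = (21, 21) → (2.5, 4) − 0.05·(21, 21) = (1.45, 2.95)
Step 2: at (1.45, 2.95), ∇f = (10.5, 14.7) → (1.45, 2.95) − 0.05·(10.5, 14.7) = (0.925, 2.215)
Step 3: at (0.925, 2.215), ∇f = (5.25, 10.29) → (0.925, 2.215) − 0.05·(5.25, 10.29) = (0.6625, 1.7005)
Step 4: at (0.6625, 1.7005), ∇f = (2.625, 7.203) → (0.6625, 1.7005) − 0.05·(2.625, 7.203) = (0.53125, 1.34035)
Step 5: at (0.53125, 1.34035), ∇f = (1.3125, 5.0421) → (0.53125, 1.34035) − 0.05·(1.3125, 5.0421) = (0.465625, 1.088245)
f(0.465625, 1.088245) = -0.4903702568

-0.4903702568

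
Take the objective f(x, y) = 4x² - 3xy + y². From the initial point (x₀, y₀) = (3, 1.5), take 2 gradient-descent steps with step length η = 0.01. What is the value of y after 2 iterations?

1.61295

∇f = (8x - 3y, -3x + 2y)
(x₁, y₁) = (3, 1.5) − 0.01·(19.5, -6) = (2.805, 1.56)
(x₂, y₂) = (2.805, 1.56) − 0.01·(17.76, -5.295) = (2.6274, 1.61295)
y = 1.61295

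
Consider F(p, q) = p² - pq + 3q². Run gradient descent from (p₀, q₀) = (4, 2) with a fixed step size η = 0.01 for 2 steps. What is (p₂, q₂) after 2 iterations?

(3.8804, 1.8442)

∇F = (2p - q, -p + 6q)
(p₁, q₁) = (4, 2) − 0.01·(6, 8) = (3.94, 1.92)
(p₂, q₂) = (3.94, 1.92) − 0.01·(5.96, 7.58) = (3.8804, 1.8442)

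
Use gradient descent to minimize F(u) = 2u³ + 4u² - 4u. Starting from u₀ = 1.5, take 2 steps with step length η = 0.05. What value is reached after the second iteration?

0.4008125

F′(u) = 6u² + 8u - 4
u₁ = 1.5 − 0.05·21.5 = 0.425
u₂ = 0.425 − 0.05·0.48375 = 0.4008125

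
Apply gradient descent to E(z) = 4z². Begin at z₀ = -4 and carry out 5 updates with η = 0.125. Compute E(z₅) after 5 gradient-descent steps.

E′(z) = 8z
Step 1: E′(-4) = -32; z₁ = -4 − 0.125·(-32) = 0
Step 2: E′(0) = 0; z₂ = 0 − 0.125·0 = 0
Step 3: E′(0) = 0; z₃ = 0 − 0.125·0 = 0
Step 4: E′(0) = 0; z₄ = 0 − 0.125·0 = 0
Step 5: E′(0) = 0; z₅ = 0 − 0.125·0 = 0
E(0) = 0

0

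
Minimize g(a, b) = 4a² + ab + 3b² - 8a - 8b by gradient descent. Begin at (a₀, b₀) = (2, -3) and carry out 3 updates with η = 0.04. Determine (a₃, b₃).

∇g = (8a + b - 8, a + 6b - 8)
(a₁, b₁) = (2, -3) − 0.04·(5, -24) = (1.8, -2.04)
(a₂, b₂) = (1.8, -2.04) − 0.04·(4.36, -18.44) = (1.6256, -1.3024)
(a₃, b₃) = (1.6256, -1.3024) − 0.04·(3.7024, -14.1888) = (1.477504, -0.734848)

(1.477504, -0.734848)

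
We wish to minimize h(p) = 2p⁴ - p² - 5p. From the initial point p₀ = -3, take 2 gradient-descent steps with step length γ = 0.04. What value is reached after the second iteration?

h′(p) = 8p³ - 2p - 5
p₁ = -3 − 0.04·(-215) = 5.6
p₂ = 5.6 − 0.04·1388.728 = -49.94912

-49.94912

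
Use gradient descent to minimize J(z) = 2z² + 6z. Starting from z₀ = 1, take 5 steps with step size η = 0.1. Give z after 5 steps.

J′(z) = 4z + 6
z₁ = 1 − 0.1·10 = 0
z₂ = 0 − 0.1·6 = -0.6
z₃ = -0.6 − 0.1·3.6 = -0.96
z₄ = -0.96 − 0.1·2.16 = -1.176
z₅ = -1.176 − 0.1·1.296 = -1.3056

-1.3056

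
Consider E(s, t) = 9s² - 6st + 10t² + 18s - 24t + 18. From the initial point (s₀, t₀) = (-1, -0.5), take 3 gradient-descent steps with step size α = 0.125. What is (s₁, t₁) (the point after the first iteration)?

∇E = (18s - 6t + 18, -6s + 20t - 24)
(s₁, t₁) = (-1, -0.5) − 0.125·(3, -28) = (-1.375, 3)

(-1.375, 3)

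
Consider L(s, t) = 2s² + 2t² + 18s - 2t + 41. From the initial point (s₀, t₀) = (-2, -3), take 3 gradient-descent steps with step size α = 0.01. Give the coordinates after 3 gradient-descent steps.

∇L = (4s + 18, 4t - 2)
(s₁, t₁) = (-2, -3) − 0.01·(10, -14) = (-2.1, -2.86)
(s₂, t₂) = (-2.1, -2.86) − 0.01·(9.6, -13.44) = (-2.196, -2.7256)
(s₃, t₃) = (-2.196, -2.7256) − 0.01·(9.216, -12.9024) = (-2.28816, -2.596576)

(-2.28816, -2.596576)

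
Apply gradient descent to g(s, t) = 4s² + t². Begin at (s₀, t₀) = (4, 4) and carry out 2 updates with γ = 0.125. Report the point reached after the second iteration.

(0, 2.25)

∇g = (8s, 2t)
(s₁, t₁) = (4, 4) − 0.125·(32, 8) = (0, 3)
(s₂, t₂) = (0, 3) − 0.125·(0, 6) = (0, 2.25)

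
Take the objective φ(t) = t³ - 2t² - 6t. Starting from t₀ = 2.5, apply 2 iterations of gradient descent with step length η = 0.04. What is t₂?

2.326948

φ′(t) = 3t² - 4t - 6
Step 1: φ′(2.5) = 2.75; t₁ = 2.5 − 0.04·2.75 = 2.39
Step 2: φ′(2.39) = 1.5763; t₂ = 2.39 − 0.04·1.5763 = 2.326948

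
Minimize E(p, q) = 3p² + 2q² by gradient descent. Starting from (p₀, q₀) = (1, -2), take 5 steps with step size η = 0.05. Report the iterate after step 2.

∇E = (6p, 4q)
Step 1: at (1, -2), ∇E = (6, -8) → (1, -2) − 0.05·(6, -8) = (0.7, -1.6)
Step 2: at (0.7, -1.6), ∇E = (4.2, -6.4) → (0.7, -1.6) − 0.05·(4.2, -6.4) = (0.49, -1.28)

(0.49, -1.28)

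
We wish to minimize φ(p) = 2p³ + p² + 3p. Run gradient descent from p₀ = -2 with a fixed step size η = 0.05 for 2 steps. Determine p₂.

-5.96175

φ′(p) = 6p² + 2p + 3
Step 1: φ′(-2) = 23; p₁ = -2 − 0.05·23 = -3.15
Step 2: φ′(-3.15) = 56.235; p₂ = -3.15 − 0.05·56.235 = -5.96175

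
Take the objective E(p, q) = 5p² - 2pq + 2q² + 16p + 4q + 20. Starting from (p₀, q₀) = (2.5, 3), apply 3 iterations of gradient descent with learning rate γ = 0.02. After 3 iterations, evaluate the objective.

51.63821167104

∇E = (10p - 2q + 16, -2p + 4q + 4)
Step 1: at (2.5, 3), ∇E = (35, 11) → (2.5, 3) − 0.02·(35, 11) = (1.8, 2.78)
Step 2: at (1.8, 2.78), ∇E = (28.44, 11.52) → (1.8, 2.78) − 0.02·(28.44, 11.52) = (1.2312, 2.5496)
Step 3: at (1.2312, 2.5496), ∇E = (23.2128, 11.736) → (1.2312, 2.5496) − 0.02·(23.2128, 11.736) = (0.766944, 2.31488)
E(0.766944, 2.31488) = 51.63821167104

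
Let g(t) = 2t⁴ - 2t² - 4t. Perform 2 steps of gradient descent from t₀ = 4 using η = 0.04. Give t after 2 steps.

g′(t) = 8t³ - 4t - 4
Step 1: g′(4) = 492; t₁ = 4 − 0.04·492 = -15.68
Step 2: g′(-15.68) = -30782.259456; t₂ = -15.68 − 0.04·(-30782.259456) = 1215.61037824

1215.61037824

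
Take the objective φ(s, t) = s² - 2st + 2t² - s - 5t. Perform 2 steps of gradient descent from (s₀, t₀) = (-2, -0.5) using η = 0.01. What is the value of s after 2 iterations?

∇φ = (2s - 2t - 1, -2s + 4t - 5)
(s₁, t₁) = (-2, -0.5) − 0.01·(-4, -3) = (-1.96, -0.47)
(s₂, t₂) = (-1.96, -0.47) − 0.01·(-3.98, -2.96) = (-1.9202, -0.4404)
s = -1.9202

-1.9202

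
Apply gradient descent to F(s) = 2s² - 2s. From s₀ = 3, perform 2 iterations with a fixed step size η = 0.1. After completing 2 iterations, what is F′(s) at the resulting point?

3.6

F′(s) = 4s - 2
s₁ = 3 − 0.1·10 = 2
s₂ = 2 − 0.1·6 = 1.4
F′(s) at (1.4) = 3.6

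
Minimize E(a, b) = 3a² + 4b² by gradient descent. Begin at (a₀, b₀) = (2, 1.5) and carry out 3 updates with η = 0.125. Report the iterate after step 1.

∇E = (6a, 8b)
Step 1: at (2, 1.5), ∇E = (12, 12) → (2, 1.5) − 0.125·(12, 12) = (0.5, 0)

(0.5, 0)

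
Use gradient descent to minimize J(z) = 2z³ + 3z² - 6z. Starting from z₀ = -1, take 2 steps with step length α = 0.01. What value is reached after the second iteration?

-0.876616

J′(z) = 6z² + 6z - 6
Step 1: J′(-1) = -6; z₁ = -1 − 0.01·(-6) = -0.94
Step 2: J′(-0.94) = -6.3384; z₂ = -0.94 − 0.01·(-6.3384) = -0.876616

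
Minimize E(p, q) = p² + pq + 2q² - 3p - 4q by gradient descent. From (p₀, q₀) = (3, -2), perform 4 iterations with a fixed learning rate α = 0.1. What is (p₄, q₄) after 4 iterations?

∇E = (2p + q - 3, p + 4q - 4)
(p₁, q₁) = (3, -2) − 0.1·(1, -9) = (2.9, -1.1)
(p₂, q₂) = (2.9, -1.1) − 0.1·(1.7, -5.5) = (2.73, -0.55)
(p₃, q₃) = (2.73, -0.55) − 0.1·(1.91, -3.47) = (2.539, -0.203)
(p₄, q₄) = (2.539, -0.203) − 0.1·(1.875, -2.273) = (2.3515, 0.0243)

(2.3515, 0.0243)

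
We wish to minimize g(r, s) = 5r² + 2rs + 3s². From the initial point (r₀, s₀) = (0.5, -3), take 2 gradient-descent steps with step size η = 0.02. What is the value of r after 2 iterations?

∇g = (10r + 2s, 2r + 6s)
(r₁, s₁) = (0.5, -3) − 0.02·(-1, -17) = (0.52, -2.66)
(r₂, s₂) = (0.52, -2.66) − 0.02·(-0.12, -14.92) = (0.5224, -2.3616)
r = 0.5224

0.5224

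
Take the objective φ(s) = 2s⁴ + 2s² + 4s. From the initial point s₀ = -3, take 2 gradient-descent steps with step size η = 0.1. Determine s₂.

-5829.8672

φ′(s) = 8s³ + 4s + 4
Step 1: φ′(-3) = -224; s₁ = -3 − 0.1·(-224) = 19.4
Step 2: φ′(19.4) = 58492.672; s₂ = 19.4 − 0.1·58492.672 = -5829.8672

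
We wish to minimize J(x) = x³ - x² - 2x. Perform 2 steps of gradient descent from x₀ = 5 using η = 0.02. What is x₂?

J′(x) = 3x² - 2x - 2
Step 1: J′(5) = 63; x₁ = 5 − 0.02·63 = 3.74
Step 2: J′(3.74) = 32.4828; x₂ = 3.74 − 0.02·32.4828 = 3.090344

3.090344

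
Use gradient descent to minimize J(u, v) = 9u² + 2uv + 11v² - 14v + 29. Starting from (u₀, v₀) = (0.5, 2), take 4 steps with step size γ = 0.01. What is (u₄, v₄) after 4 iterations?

(0.13216128, 1.12381984)

∇J = (18u + 2v, 2u + 22v - 14)
Step 1: at (0.5, 2), ∇J = (13, 31) → (0.5, 2) − 0.01·(13, 31) = (0.37, 1.69)
Step 2: at (0.37, 1.69), ∇J = (10.04, 23.92) → (0.37, 1.69) − 0.01·(10.04, 23.92) = (0.2696, 1.4508)
Step 3: at (0.2696, 1.4508), ∇J = (7.7544, 18.4568) → (0.2696, 1.4508) − 0.01·(7.7544, 18.4568) = (0.192056, 1.266232)
Step 4: at (0.192056, 1.266232), ∇J = (5.989472, 14.241216) → (0.192056, 1.266232) − 0.01·(5.989472, 14.241216) = (0.13216128, 1.12381984)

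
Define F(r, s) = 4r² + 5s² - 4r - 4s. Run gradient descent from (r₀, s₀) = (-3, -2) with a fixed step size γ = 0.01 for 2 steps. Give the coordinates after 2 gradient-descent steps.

(-2.4624, -1.544)

∇F = (8r - 4, 10s - 4)
(r₁, s₁) = (-3, -2) − 0.01·(-28, -24) = (-2.72, -1.76)
(r₂, s₂) = (-2.72, -1.76) − 0.01·(-25.76, -21.6) = (-2.4624, -1.544)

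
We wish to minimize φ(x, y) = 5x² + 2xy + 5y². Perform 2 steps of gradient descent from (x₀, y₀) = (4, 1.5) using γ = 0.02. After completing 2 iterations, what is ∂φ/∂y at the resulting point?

∇φ = (10x + 2y, 2x + 10y)
(x₁, y₁) = (4, 1.5) − 0.02·(43, 23) = (3.14, 1.04)
(x₂, y₂) = (3.14, 1.04) − 0.02·(33.48, 16.68) = (2.4704, 0.7064)
∂φ/∂y at (2.4704, 0.7064) = 12.0048

12.0048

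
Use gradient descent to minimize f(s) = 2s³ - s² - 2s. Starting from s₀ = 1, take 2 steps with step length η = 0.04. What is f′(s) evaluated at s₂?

0.805317451776

f′(s) = 6s² - 2s - 2
Step 1: f′(1) = 2; s₁ = 1 − 0.04·2 = 0.92
Step 2: f′(0.92) = 1.2384; s₂ = 0.92 − 0.04·1.2384 = 0.870464
f′(s) at (0.870464) = 0.805317451776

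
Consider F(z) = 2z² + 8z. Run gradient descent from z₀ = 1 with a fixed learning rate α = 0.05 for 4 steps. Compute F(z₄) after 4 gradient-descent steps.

-4.98010112

F′(z) = 4z + 8
z₁ = 1 − 0.05·12 = 0.4
z₂ = 0.4 − 0.05·9.6 = -0.08
z₃ = -0.08 − 0.05·7.68 = -0.464
z₄ = -0.464 − 0.05·6.144 = -0.7712
F(-0.7712) = -4.98010112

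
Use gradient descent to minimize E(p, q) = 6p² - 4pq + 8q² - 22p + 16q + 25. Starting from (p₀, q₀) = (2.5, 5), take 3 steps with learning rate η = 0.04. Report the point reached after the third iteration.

∇E = (12p - 4q - 22, -4p + 16q + 16)
(p₁, q₁) = (2.5, 5) − 0.04·(-12, 86) = (2.98, 1.56)
(p₂, q₂) = (2.98, 1.56) − 0.04·(7.52, 29.04) = (2.6792, 0.3984)
(p₃, q₃) = (2.6792, 0.3984) − 0.04·(8.5568, 11.6576) = (2.336928, -0.067904)

(2.336928, -0.067904)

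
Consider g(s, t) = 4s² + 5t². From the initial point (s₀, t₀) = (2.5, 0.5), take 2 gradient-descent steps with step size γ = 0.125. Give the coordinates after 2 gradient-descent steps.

(0, 0.03125)

∇g = (8s, 10t)
(s₁, t₁) = (2.5, 0.5) − 0.125·(20, 5) = (0, -0.125)
(s₂, t₂) = (0, -0.125) − 0.125·(0, -1.25) = (0, 0.03125)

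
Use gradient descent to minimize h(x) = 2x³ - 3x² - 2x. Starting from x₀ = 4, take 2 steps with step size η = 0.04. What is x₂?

1.2224

h′(x) = 6x² - 6x - 2
Step 1: h′(4) = 70; x₁ = 4 − 0.04·70 = 1.2
Step 2: h′(1.2) = -0.56; x₂ = 1.2 − 0.04·(-0.56) = 1.2224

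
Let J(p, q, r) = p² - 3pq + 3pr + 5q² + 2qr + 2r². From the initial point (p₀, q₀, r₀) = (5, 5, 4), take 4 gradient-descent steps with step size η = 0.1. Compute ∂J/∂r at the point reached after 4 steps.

4.4654

∇J = (2p - 3q + 3r, -3p + 10q + 2r, 3p + 2q + 4r)
Step 1: at (5, 5, 4), ∇J = (7, 43, 41) → (5, 5, 4) − 0.1·(7, 43, 41) = (4.3, 0.7, -0.1)
Step 2: at (4.3, 0.7, -0.1), ∇J = (6.2, -6.1, 13.9) → (4.3, 0.7, -0.1) − 0.1·(6.2, -6.1, 13.9) = (3.68, 1.31, -1.49)
Step 3: at (3.68, 1.31, -1.49), ∇J = (-1.04, -0.92, 7.7) → (3.68, 1.31, -1.49) − 0.1·(-1.04, -0.92, 7.7) = (3.784, 1.402, -2.26)
Step 4: at (3.784, 1.402, -2.26), ∇J = (-3.418, -1.852, 5.116) → (3.784, 1.402, -2.26) − 0.1·(-3.418, -1.852, 5.116) = (4.1258, 1.5872, -2.7716)
∂J/∂r at (4.1258, 1.5872, -2.7716) = 4.4654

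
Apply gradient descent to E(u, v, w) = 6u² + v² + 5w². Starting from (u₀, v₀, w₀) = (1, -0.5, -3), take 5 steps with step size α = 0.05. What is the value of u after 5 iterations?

∇E = (12u, 2v, 10w)
Step 1: at (1, -0.5, -3), ∇E = (12, -1, -30) → (1, -0.5, -3) − 0.05·(12, -1, -30) = (0.4, -0.45, -1.5)
Step 2: at (0.4, -0.45, -1.5), ∇E = (4.8, -0.9, -15) → (0.4, -0.45, -1.5) − 0.05·(4.8, -0.9, -15) = (0.16, -0.405, -0.75)
Step 3: at (0.16, -0.405, -0.75), ∇E = (1.92, -0.81, -7.5) → (0.16, -0.405, -0.75) − 0.05·(1.92, -0.81, -7.5) = (0.064, -0.3645, -0.375)
Step 4: at (0.064, -0.3645, -0.375), ∇E = (0.768, -0.729, -3.75) → (0.064, -0.3645, -0.375) − 0.05·(0.768, -0.729, -3.75) = (0.0256, -0.32805, -0.1875)
Step 5: at (0.0256, -0.32805, -0.1875), ∇E = (0.3072, -0.6561, -1.875) → (0.0256, -0.32805, -0.1875) − 0.05·(0.3072, -0.6561, -1.875) = (0.01024, -0.295245, -0.09375)
u = 0.01024

0.01024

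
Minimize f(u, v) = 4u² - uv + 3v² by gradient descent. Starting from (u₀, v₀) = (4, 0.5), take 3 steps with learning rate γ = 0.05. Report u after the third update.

0.9148125

∇f = (8u - v, -u + 6v)
Step 1: at (4, 0.5), ∇f = (31.5, -1) → (4, 0.5) − 0.05·(31.5, -1) = (2.425, 0.55)
Step 2: at (2.425, 0.55), ∇f = (18.85, 0.875) → (2.425, 0.55) − 0.05·(18.85, 0.875) = (1.4825, 0.50625)
Step 3: at (1.4825, 0.50625), ∇f = (11.35375, 1.555) → (1.4825, 0.50625) − 0.05·(11.35375, 1.555) = (0.9148125, 0.4285)
u = 0.9148125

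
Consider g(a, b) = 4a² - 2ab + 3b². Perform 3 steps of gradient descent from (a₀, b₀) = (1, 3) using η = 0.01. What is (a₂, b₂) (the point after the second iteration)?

(0.9584, 2.6892)

∇g = (8a - 2b, -2a + 6b)
(a₁, b₁) = (1, 3) − 0.01·(2, 16) = (0.98, 2.84)
(a₂, b₂) = (0.98, 2.84) − 0.01·(2.16, 15.08) = (0.9584, 2.6892)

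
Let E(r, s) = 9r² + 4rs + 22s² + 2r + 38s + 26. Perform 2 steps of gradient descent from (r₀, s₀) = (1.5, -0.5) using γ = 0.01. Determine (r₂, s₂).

(1.0174, -0.8324)

∇E = (18r + 4s + 2, 4r + 44s + 38)
Step 1: at (1.5, -0.5), ∇E = (27, 22) → (1.5, -0.5) − 0.01·(27, 22) = (1.23, -0.72)
Step 2: at (1.23, -0.72), ∇E = (21.26, 11.24) → (1.23, -0.72) − 0.01·(21.26, 11.24) = (1.0174, -0.8324)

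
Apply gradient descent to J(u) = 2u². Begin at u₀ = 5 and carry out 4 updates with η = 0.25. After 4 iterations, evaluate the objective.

J′(u) = 4u
u₁ = 5 − 0.25·20 = 0
u₂ = 0 − 0.25·0 = 0
u₃ = 0 − 0.25·0 = 0
u₄ = 0 − 0.25·0 = 0
J(0) = 0

0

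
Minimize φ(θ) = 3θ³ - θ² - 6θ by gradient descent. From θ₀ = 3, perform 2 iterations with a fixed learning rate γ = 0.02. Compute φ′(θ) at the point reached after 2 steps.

7.312983706176

φ′(θ) = 9θ² - 2θ - 6
Step 1: φ′(3) = 69; θ₁ = 3 − 0.02·69 = 1.62
Step 2: φ′(1.62) = 14.3796; θ₂ = 1.62 − 0.02·14.3796 = 1.332408
φ′(θ) at (1.332408) = 7.312983706176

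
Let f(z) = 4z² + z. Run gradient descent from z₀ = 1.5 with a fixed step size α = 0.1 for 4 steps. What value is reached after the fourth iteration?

f′(z) = 8z + 1
Step 1: f′(1.5) = 13; z₁ = 1.5 − 0.1·13 = 0.2
Step 2: f′(0.2) = 2.6; z₂ = 0.2 − 0.1·2.6 = -0.06
Step 3: f′(-0.06) = 0.52; z₃ = -0.06 − 0.1·0.52 = -0.112
Step 4: f′(-0.112) = 0.104; z₄ = -0.112 − 0.1·0.104 = -0.1224

-0.1224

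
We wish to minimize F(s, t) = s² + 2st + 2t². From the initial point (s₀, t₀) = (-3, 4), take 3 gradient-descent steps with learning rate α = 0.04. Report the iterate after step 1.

∇F = (2s + 2t, 2s + 4t)
(s₁, t₁) = (-3, 4) − 0.04·(2, 10) = (-3.08, 3.6)

(-3.08, 3.6)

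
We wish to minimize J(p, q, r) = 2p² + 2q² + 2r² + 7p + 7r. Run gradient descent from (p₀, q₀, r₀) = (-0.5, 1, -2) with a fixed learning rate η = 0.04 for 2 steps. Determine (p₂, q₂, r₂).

(-0.868, 0.7056, -1.9264)

∇J = (4p + 7, 4q, 4r + 7)
Step 1: at (-0.5, 1, -2), ∇J = (5, 4, -1) → (-0.5, 1, -2) − 0.04·(5, 4, -1) = (-0.7, 0.84, -1.96)
Step 2: at (-0.7, 0.84, -1.96), ∇J = (4.2, 3.36, -0.84) → (-0.7, 0.84, -1.96) − 0.04·(4.2, 3.36, -0.84) = (-0.868, 0.7056, -1.9264)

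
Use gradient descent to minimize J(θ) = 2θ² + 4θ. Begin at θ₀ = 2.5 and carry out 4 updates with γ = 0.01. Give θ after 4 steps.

1.97271296

J′(θ) = 4θ + 4
θ₁ = 2.5 − 0.01·14 = 2.36
θ₂ = 2.36 − 0.01·13.44 = 2.2256
θ₃ = 2.2256 − 0.01·12.9024 = 2.096576
θ₄ = 2.096576 − 0.01·12.386304 = 1.97271296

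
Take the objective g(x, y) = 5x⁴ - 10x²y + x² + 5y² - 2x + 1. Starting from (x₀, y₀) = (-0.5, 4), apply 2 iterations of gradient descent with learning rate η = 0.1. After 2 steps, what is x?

118.32475

∇g = (20x³ - 20xy + 2x - 2, -10x² + 10y)
Step 1: at (-0.5, 4), ∇g = (34.5, 37.5) → (-0.5, 4) − 0.1·(34.5, 37.5) = (-3.95, 0.25)
Step 2: at (-3.95, 0.25), ∇g = (-1222.7475, -153.525) → (-3.95, 0.25) − 0.1·(-1222.7475, -153.525) = (118.32475, 15.6025)
x = 118.32475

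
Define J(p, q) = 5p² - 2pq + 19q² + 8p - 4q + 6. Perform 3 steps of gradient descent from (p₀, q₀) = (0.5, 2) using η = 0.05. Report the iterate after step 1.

(0.05, -1.55)

∇J = (10p - 2q + 8, -2p + 38q - 4)
Step 1: at (0.5, 2), ∇J = (9, 71) → (0.5, 2) − 0.05·(9, 71) = (0.05, -1.55)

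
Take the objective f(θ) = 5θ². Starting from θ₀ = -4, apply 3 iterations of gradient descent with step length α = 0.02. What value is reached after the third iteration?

-2.048

f′(θ) = 10θ
θ₁ = -4 − 0.02·(-40) = -3.2
θ₂ = -3.2 − 0.02·(-32) = -2.56
θ₃ = -2.56 − 0.02·(-25.6) = -2.048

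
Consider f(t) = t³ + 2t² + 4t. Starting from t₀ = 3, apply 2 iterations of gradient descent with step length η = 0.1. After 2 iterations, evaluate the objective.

-5.857211703

f′(t) = 3t² + 4t + 4
t₁ = 3 − 0.1·43 = -1.3
t₂ = -1.3 − 0.1·3.87 = -1.687
f(-1.687) = -5.857211703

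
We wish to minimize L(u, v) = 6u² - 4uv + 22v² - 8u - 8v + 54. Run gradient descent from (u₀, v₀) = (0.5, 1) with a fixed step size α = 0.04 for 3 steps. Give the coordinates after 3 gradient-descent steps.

∇L = (12u - 4v - 8, -4u + 44v - 8)
(u₁, v₁) = (0.5, 1) − 0.04·(-6, 34) = (0.74, -0.36)
(u₂, v₂) = (0.74, -0.36) − 0.04·(2.32, -26.8) = (0.6472, 0.712)
(u₃, v₃) = (0.6472, 0.712) − 0.04·(-3.0816, 20.7392) = (0.770464, -0.117568)

(0.770464, -0.117568)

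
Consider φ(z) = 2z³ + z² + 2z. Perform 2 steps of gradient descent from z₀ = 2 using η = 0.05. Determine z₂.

φ′(z) = 6z² + 2z + 2
Step 1: φ′(2) = 30; z₁ = 2 − 0.05·30 = 0.5
Step 2: φ′(0.5) = 4.5; z₂ = 0.5 − 0.05·4.5 = 0.275

0.275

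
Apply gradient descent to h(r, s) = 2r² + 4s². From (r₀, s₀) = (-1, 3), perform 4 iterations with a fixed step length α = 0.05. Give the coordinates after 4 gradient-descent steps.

∇h = (4r, 8s)
Step 1: at (-1, 3), ∇h = (-4, 24) → (-1, 3) − 0.05·(-4, 24) = (-0.8, 1.8)
Step 2: at (-0.8, 1.8), ∇h = (-3.2, 14.4) → (-0.8, 1.8) − 0.05·(-3.2, 14.4) = (-0.64, 1.08)
Step 3: at (-0.64, 1.08), ∇h = (-2.56, 8.64) → (-0.64, 1.08) − 0.05·(-2.56, 8.64) = (-0.512, 0.648)
Step 4: at (-0.512, 0.648), ∇h = (-2.048, 5.184) → (-0.512, 0.648) − 0.05·(-2.048, 5.184) = (-0.4096, 0.3888)

(-0.4096, 0.3888)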